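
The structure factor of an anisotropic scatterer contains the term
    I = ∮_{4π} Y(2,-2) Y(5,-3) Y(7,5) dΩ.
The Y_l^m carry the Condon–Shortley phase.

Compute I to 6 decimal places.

-0.252127

m-sum 0 ✓  L=14 even ✓  3≤7≤7 ✓
Π(2lᵢ+1) = 5×11×15 = 825
triangle coeff Δ(2,5,7) = 1/15015
Σ_t [0,0]: t=0:+1/57600 = 1/57600
(3j)²=21/715 [(2 5 7; 0 0 0)], sign=-1
Σ_t [0,0]: t=0:+1/1935360 = 1/1935360
(3j)²=3/91 [(2 5 7; -2 -3 5)], sign=+1
⇒ 4πI² = 135/169
I = (-1)√(135/169/(4π)) = -0.25212656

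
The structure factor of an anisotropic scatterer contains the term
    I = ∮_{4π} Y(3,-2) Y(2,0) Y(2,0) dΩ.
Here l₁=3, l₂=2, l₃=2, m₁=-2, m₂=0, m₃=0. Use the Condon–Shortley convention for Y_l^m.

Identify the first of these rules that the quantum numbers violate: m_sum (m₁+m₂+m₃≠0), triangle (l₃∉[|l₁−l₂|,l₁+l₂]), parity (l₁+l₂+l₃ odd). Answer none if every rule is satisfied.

m_sum

m₁+m₂+m₃ = -2 + 0 + 0 = -2  ✗
triangle: |3−2|=1 ≤ l₃=2 ≤ 3+2=5
parity: l₁+l₂+l₃ = 7 is odd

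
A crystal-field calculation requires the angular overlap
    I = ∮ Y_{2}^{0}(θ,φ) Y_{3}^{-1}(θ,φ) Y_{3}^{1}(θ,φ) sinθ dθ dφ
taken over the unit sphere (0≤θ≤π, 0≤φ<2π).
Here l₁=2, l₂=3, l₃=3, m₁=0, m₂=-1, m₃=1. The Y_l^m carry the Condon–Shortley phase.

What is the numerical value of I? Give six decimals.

Checks pass: Σm=0; 8 even; l₃=3∈[1,5].
(2·2+1)(2·3+1)(2·3+1) = 245
Δ: 2! 2! 4! / 9! → 1/3780
sum: t=0:+1/24 t=1:−1/4 t=2:+1/24 = -1/6
3j²(2 3 3; 0 0 0) = Δ·Π!·Σ² = 4/105  (sign +1)
sum: t=0:+1/16 t=1:−1/6 t=2:+1/96 = -3/32
3j²(2 3 3; 0 -1 1) = Δ·Π!·Σ² = 3/140  (sign -1)
combine: 4πI² = 245·4/105·3/140 = 1/5
take √, sign -1: I = -0.12615663

-0.126157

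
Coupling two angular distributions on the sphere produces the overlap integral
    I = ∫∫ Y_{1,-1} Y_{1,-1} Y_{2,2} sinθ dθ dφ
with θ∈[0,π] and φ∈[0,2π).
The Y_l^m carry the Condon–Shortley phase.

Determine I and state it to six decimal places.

0.309019

m-sum 0 ✓  L=4 even ✓  0≤2≤2 ✓
Π(2lᵢ+1) = 3×3×5 = 45
triangle coeff Δ(1,1,2) = 1/30
Σ_t [0,0]: t=0:+1/1 = 1/1
(3j)²=2/15 [(1 1 2; 0 0 0)], sign=+1
Σ_t [0,0]: t=0:+1/4 = 1/4
(3j)²=1/5 [(1 1 2; -1 -1 2)], sign=+1
⇒ 4πI² = 6/5
I = (+1)√(6/5/(4π)) = 0.30901936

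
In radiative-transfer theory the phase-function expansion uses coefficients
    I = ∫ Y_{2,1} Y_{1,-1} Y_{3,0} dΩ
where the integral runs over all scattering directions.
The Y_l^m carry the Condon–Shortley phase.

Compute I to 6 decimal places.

0.143048

Checks pass: Σm=0; 6 even; l₃=3∈[1,3].
(2·2+1)(2·1+1)(2·3+1) = 105
Δ: 0! 4! 2! / 7! → 1/105
sum: t=0:+1/4 = 1/4
3j²(2 1 3; 0 0 0) = Δ·Π!·Σ² = 3/35  (sign -1)
sum: t=0:+1/12 = 1/12
3j²(2 1 3; 1 -1 0) = Δ·Π!·Σ² = 1/35  (sign -1)
combine: 4πI² = 105·3/35·1/35 = 9/35
take √, sign +1: I = 0.14304817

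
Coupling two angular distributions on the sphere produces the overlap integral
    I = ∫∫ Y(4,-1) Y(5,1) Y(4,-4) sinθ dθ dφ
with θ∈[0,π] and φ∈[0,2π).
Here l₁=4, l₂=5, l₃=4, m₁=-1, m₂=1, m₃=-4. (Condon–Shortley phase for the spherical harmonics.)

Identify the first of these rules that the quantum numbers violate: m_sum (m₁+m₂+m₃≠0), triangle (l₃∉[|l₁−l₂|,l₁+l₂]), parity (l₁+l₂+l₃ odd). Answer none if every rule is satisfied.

m_sum

Σmᵢ = -4  ✗
l₃∈[|l₁−l₂|,l₁+l₂]=[1,9], have l₃=4
Σlᵢ = 13 ⇒ odd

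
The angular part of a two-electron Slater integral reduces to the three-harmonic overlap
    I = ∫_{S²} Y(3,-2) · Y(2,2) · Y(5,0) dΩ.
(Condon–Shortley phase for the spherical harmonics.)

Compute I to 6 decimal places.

Rules hold: Σm=0, L=10 even, 1≤5≤5.
N = 7·5·11 = 385
Δ = 0!·6!·4!/11! = 1/2310
Racah Σ t=0..0: t=0:+1/144 = 1/144
⇒ 3j(3 2 5; 0 0 0)² = 10/231, sgn -1
Racah Σ t=0..0: t=0:+1/2880 = 1/2880
⇒ 3j(3 2 5; -2 2 0)² = 1/462, sgn -1
4πI² = N·(3j₀)²·(3jₘ)² = 25/693
I = +1·√(0.036075/4π) = 0.05357948

0.053579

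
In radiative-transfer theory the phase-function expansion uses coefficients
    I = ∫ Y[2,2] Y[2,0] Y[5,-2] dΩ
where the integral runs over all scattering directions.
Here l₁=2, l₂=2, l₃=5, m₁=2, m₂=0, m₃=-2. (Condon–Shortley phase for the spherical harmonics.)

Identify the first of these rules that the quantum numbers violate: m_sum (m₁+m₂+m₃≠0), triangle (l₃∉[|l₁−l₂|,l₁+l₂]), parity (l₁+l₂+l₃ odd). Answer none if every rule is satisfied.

triangle

Σmᵢ = 0  ✓
l₃∈[|l₁−l₂|,l₁+l₂]=[0,4], have l₃=5  ✗
Σlᵢ = 9 ⇒ odd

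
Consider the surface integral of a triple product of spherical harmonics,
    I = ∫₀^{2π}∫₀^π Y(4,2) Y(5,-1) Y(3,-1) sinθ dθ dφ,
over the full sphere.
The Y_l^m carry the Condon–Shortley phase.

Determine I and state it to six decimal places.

0.106335

Checks pass: Σm=0; 12 even; l₃=3∈[1,9].
(2·4+1)(2·5+1)(2·3+1) = 693
Δ: 6! 2! 4! / 13! → 1/180180
sum: t=2:+1/576 t=3:−1/144 t=4:+1/576 = -1/288
3j²(4 5 3; 0 0 0) = Δ·Π!·Σ² = 20/1001  (sign +1)
sum: t=0:+1/34560 t=1:−1/720 t=2:+1/384 = 43/34560
3j²(4 5 3; 2 -1 -1) = Δ·Π!·Σ² = 1849/180180  (sign +1)
combine: 4πI² = 693·20/1001·1849/180180 = 1849/13013
take √, sign +1: I = 0.10633465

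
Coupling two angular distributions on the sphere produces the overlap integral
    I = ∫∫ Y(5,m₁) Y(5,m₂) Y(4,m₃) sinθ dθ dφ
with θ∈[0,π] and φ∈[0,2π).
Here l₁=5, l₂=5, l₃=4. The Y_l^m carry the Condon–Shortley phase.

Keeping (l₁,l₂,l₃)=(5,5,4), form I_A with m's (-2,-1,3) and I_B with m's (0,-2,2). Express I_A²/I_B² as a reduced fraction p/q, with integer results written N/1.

5/21

Shared (l₁,l₂,l₃)=(5,5,4): N and (l;000)² cancel in I_A²/I_B².
A: Δ = 6!·4!·4!/15! = 1/3153150; Racah Σ t=3..4: t=3:−1/5184 t=4:+1/6912 = -1/20736; ⇒ 3j(5 5 4; -2 -1 3)² = 5/2574, sgn +1
B: Δ = 6!·4!·4!/15! = 1/3153150; Racah Σ t=1..3: t=1:−1/11520 t=2:+1/1728 t=3:−1/3456 = 7/34560; ⇒ 3j(5 5 4; 0 -2 2)² = 7/858, sgn +1
I_A²/I_B² = (5/2574)/(7/858) = 5/21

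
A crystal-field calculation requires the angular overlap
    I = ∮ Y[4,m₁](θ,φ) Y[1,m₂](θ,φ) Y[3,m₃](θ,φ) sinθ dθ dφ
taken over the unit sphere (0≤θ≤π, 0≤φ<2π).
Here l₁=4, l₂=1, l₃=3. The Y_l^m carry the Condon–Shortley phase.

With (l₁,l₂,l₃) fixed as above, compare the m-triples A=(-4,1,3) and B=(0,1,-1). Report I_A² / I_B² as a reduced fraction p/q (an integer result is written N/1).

14/3

l's match ⇒ only the (l;m) 3-j factors differ between A and B.
A: triangle coeff Δ(4,1,3) = 1/252; Σ_t [2,2]: t=2:+1/1440 = 1/1440; (3j)²=1/9 [(4 1 3; -4 1 3)], sign=+1
B: triangle coeff Δ(4,1,3) = 1/252; Σ_t [2,2]: t=2:+1/96 = 1/96; (3j)²=1/42 [(4 1 3; 0 1 -1)], sign=+1
I_A²/I_B² = (1/9)/(1/42) = 14/3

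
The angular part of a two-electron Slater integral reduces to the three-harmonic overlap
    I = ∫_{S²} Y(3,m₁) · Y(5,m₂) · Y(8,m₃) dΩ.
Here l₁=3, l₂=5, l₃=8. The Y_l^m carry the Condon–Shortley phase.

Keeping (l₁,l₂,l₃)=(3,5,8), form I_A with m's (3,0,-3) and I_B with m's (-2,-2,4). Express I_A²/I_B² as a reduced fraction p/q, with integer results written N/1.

7/48

Shared (l₁,l₂,l₃)=(3,5,8): N and (l;000)² cancel in I_A²/I_B².
A: Δ = 0!·6!·10!/17! = 1/136136; Racah Σ t=0..0: t=0:+1/10368000 = 1/10368000; ⇒ 3j(3 5 8; 3 0 -3)² = 3/884, sgn -1
B: Δ = 0!·6!·10!/17! = 1/136136; Racah Σ t=0..0: t=0:+1/3628800 = 1/3628800; ⇒ 3j(3 5 8; -2 -2 4)² = 36/1547, sgn +1
I_A²/I_B² = (3/884)/(36/1547) = 7/48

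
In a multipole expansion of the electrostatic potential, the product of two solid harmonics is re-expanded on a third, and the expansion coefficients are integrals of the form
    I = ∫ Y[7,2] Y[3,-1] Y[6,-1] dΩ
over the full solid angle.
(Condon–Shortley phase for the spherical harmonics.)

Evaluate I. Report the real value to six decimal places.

Checks pass: Σm=0; 16 even; l₃=6∈[4,10].
(2·7+1)(2·3+1)(2·6+1) = 1365
Δ: 4! 10! 2! / 17! → 1/2042040
sum: t=1:−1/207360 t=2:+1/57600 t=3:−1/207360 = 1/129600
3j²(7 3 6; 0 0 0) = Δ·Π!·Σ² = 168/12155  (sign +1)
sum: t=0:+1/691200 t=1:−1/103680 t=2:+1/241920 = -59/14515200
3j²(7 3 6; 2 -1 -1) = Δ·Π!·Σ² = 3481/340340  (sign +1)
combine: 4πI² = 1365·168/12155·3481/340340 = 438606/2272985
take √, sign +1: I = 0.12391791

0.123918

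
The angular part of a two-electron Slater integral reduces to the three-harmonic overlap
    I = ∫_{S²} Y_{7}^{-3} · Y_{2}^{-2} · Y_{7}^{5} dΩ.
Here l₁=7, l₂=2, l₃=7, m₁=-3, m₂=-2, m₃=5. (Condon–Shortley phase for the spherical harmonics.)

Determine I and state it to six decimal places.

0.139127

Rules hold: Σm=0, L=16 even, 5≤7≤9.
N = 15·5·15 = 1125
Δ = 2!·12!·2!/17! = 1/185640
Racah Σ t=0..2: t=0:+1/2419200 t=1:−1/518400 t=2:+1/2419200 = -1/907200
⇒ 3j(7 2 7; 0 0 0)² = 56/3315, sgn +1
Racah Σ t=0..0: t=0:+1/29030400 = 1/29030400
⇒ 3j(7 2 7; -3 -2 5)² = 99/7735, sgn +1
4πI² = N·(3j₀)²·(3jₘ)² = 11880/48841
I = +1·√(0.243238/4π) = 0.13912687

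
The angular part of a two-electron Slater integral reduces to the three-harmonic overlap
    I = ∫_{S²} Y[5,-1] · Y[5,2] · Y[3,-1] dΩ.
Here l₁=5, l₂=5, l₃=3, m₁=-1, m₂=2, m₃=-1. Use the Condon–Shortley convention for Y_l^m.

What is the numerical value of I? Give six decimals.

0.000000

l₁+l₂+l₃=13 is odd: 3j(l;000)=0 ⇒ I=0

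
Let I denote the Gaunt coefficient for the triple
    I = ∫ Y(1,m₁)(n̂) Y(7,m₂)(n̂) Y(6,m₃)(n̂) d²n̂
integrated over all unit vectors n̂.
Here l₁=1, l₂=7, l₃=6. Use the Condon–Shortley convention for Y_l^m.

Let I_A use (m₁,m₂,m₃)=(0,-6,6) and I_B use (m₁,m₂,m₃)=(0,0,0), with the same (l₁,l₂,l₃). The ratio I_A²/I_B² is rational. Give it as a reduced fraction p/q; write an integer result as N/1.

Shared (l₁,l₂,l₃)=(1,7,6): N and (l;000)² cancel in I_A²/I_B².
A: Δ = 2!·0!·12!/15! = 1/1365; Racah Σ t=1..1: t=1:−1/479001600 = -1/479001600; ⇒ 3j(1 7 6; 0 -6 6)² = 1/105, sgn -1
B: Δ = 2!·0!·12!/15! = 1/1365; Racah Σ t=1..1: t=1:−1/518400 = -1/518400; ⇒ 3j(1 7 6; 0 0 0)² = 7/195, sgn -1
I_A²/I_B² = (1/105)/(7/195) = 13/49

13/49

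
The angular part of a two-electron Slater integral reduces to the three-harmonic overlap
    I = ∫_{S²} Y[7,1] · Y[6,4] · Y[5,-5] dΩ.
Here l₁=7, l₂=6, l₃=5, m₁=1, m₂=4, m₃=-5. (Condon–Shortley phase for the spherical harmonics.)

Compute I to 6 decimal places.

Rules hold: Σm=0, L=18 even, 1≤5≤13.
N = 15·13·11 = 2145
Δ = 8!·6!·4!/19! = 1/174594420
Racah Σ t=2..6: t=2:+1/4147200 t=3:−1/207360 t=4:+1/82944 t=5:−1/207360 t=6:+1/4147200 = 1/345600
⇒ 3j(7 6 5; 0 0 0)² = 420/46189, sgn -1
Racah Σ t=6..6: t=6:+1/24883200 = 1/24883200
⇒ 3j(7 6 5; 1 4 -5)² = 980/138567, sgn +1
4πI² = N·(3j₀)²·(3jₘ)² = 2058000/14919047
I = -1·√(0.137944/4π) = -0.10477248

-0.104772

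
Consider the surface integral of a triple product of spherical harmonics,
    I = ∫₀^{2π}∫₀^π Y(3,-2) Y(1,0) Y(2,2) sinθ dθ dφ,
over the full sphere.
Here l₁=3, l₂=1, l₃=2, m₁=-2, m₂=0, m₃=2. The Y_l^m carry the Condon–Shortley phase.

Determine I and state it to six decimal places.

Rules hold: Σm=0, L=6 even, 2≤2≤4.
N = 7·3·5 = 105
Δ = 2!·4!·0!/7! = 1/105
Racah Σ t=1..1: t=1:−1/4 = -1/4
⇒ 3j(3 1 2; 0 0 0)² = 3/35, sgn -1
Racah Σ t=1..1: t=1:−1/24 = -1/24
⇒ 3j(3 1 2; -2 0 2)² = 1/21, sgn -1
4πI² = N·(3j₀)²·(3jₘ)² = 3/7
I = +1·√(0.428571/4π) = 0.18467439

0.184674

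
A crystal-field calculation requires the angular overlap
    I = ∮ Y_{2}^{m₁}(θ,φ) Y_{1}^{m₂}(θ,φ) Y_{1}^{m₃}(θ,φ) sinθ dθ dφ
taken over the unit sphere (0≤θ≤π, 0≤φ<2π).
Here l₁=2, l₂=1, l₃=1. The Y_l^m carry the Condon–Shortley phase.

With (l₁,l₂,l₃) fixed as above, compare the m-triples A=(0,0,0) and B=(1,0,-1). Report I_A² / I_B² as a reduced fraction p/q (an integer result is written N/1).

Shared (l₁,l₂,l₃)=(2,1,1): N and (l;000)² cancel in I_A²/I_B².
A: Δ = 2!·2!·0!/5! = 1/30; Racah Σ t=1..1: t=1:−1/1 = -1/1; ⇒ 3j(2 1 1; 0 0 0)² = 2/15, sgn +1
B: Δ = 2!·2!·0!/5! = 1/30; Racah Σ t=1..1: t=1:−1/2 = -1/2; ⇒ 3j(2 1 1; 1 0 -1)² = 1/10, sgn -1
I_A²/I_B² = (2/15)/(1/10) = 4/3

4/3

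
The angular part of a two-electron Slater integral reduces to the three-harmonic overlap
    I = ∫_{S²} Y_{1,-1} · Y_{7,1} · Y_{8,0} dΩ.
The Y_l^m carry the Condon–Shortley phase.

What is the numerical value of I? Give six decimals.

m-sum 0 ✓  L=16 even ✓  6≤8≤8 ✓
Π(2lᵢ+1) = 3×15×17 = 765
triangle coeff Δ(1,7,8) = 1/2040
Σ_t [0,0]: t=0:+1/25401600 = 1/25401600
(3j)²=8/255 [(1 7 8; 0 0 0)], sign=+1
Σ_t [0,0]: t=0:+1/58060800 = 1/58060800
(3j)²=7/510 [(1 7 8; -1 1 0)], sign=+1
⇒ 4πI² = 28/85
I = (+1)√(28/85/(4π)) = 0.16190663

0.161907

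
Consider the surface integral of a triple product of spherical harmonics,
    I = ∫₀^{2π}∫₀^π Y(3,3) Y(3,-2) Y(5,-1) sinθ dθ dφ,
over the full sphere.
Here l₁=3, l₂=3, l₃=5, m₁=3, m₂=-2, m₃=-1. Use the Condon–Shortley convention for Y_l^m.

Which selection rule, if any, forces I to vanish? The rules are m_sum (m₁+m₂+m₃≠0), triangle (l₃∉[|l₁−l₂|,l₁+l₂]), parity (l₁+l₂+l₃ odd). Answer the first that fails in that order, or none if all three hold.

parity

azimuthal sum: 3 − 2 − 1 = 0  ✓
0 ≤ 5 ≤ 6 (triangle on l)  ✓
L = 3 + 3 + 5 = 11 (odd)  ✗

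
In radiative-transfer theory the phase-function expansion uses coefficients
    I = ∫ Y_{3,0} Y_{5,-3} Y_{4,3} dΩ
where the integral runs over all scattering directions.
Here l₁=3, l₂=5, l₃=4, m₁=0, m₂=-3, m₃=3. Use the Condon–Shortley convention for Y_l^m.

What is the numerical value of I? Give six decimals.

0.103862

Rules hold: Σm=0, L=12 even, 2≤4≤8.
N = 7·11·9 = 693
Δ = 4!·2!·6!/13! = 1/180180
Racah Σ t=1..3: t=1:−1/576 t=2:+1/144 t=3:−1/576 = 1/288
⇒ 3j(3 5 4; 0 0 0)² = 20/1001, sgn +1
Racah Σ t=1..2: t=1:−1/1440 t=2:+1/2880 = -1/2880
⇒ 3j(3 5 4; 0 -3 3)² = 7/715, sgn +1
4πI² = N·(3j₀)²·(3jₘ)² = 252/1859
I = +1·√(0.135557/4π) = 0.10386175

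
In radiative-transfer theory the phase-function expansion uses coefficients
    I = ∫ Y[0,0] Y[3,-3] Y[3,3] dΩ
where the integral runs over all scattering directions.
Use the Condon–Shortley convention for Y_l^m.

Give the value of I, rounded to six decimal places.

m-sum 0 ✓  L=6 even ✓  3≤3≤3 ✓
Π(2lᵢ+1) = 1×7×7 = 49
triangle coeff Δ(0,3,3) = 1/7
Σ_t [0,0]: t=0:+1/36 = 1/36
(3j)²=1/7 [(0 3 3; 0 0 0)], sign=-1
Σ_t [0,0]: t=0:+1/720 = 1/720
(3j)²=1/7 [(0 3 3; 0 -3 3)], sign=+1
⇒ 4πI² = 1/1
I = (-1)√(1/1/(4π)) = -0.28209479

-0.282095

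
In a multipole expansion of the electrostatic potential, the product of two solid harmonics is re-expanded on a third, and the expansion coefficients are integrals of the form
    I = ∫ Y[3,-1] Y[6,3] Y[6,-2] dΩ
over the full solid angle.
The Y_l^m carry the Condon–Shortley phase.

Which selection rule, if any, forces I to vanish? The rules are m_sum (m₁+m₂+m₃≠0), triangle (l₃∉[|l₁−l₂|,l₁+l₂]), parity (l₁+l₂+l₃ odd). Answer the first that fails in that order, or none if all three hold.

parity

azimuthal sum: -1 + 3 − 2 = 0  ✓
3 ≤ 6 ≤ 9 (triangle on l)  ✓
L = 3 + 6 + 6 = 15 (odd)  ✗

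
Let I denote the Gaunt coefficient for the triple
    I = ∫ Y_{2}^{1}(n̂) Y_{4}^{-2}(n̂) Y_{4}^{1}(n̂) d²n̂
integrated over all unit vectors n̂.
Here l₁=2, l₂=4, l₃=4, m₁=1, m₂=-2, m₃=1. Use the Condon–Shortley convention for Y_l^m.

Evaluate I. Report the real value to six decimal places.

0.127700

Rules hold: Σm=0, L=10 even, 2≤4≤6.
N = 5·9·9 = 405
Δ = 2!·2!·6!/11! = 1/13860
Racah Σ t=0..2: t=0:+1/192 t=1:−1/36 t=2:+1/192 = -5/288
⇒ 3j(2 4 4; 0 0 0)² = 20/693, sgn -1
Racah Σ t=0..1: t=0:+1/96 t=1:−1/240 = 1/160
⇒ 3j(2 4 4; 1 -2 1)² = 27/1540, sgn -1
4πI² = N·(3j₀)²·(3jₘ)² = 1215/5929
I = +1·√(0.204925/4π) = 0.12770047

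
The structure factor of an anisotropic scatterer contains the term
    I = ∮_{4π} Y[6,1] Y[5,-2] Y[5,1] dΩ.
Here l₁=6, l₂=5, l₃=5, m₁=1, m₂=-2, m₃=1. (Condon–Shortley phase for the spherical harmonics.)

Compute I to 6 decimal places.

0.120248

Checks pass: Σm=0; 16 even; l₃=5∈[1,11].
(2·6+1)(2·5+1)(2·5+1) = 1573
Δ: 6! 6! 4! / 17! → 1/28588560
sum: t=1:−1/345600 t=2:+1/13824 t=3:−1/5184 t=4:+1/13824 t=5:−1/345600 = -7/129600
3j²(6 5 5; 0 0 0) = Δ·Π!·Σ² = 80/7293  (sign +1)
sum: t=0:+1/518400 t=1:−1/23040 t=2:+1/10368 t=3:−1/41472 = 1/32400
3j²(6 5 5; 1 -2 1) = Δ·Π!·Σ² = 128/12155  (sign +1)
combine: 4πI² = 1573·80/7293·128/12155 = 2048/11271
take √, sign +1: I = 0.12024827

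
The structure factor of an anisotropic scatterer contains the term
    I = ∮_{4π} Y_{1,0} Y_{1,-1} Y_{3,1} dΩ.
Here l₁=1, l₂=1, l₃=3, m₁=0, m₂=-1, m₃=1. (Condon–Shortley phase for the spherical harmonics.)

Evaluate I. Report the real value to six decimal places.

0.000000

l₃=3 ∉ [0,2] — triangle fails ⇒ I = 0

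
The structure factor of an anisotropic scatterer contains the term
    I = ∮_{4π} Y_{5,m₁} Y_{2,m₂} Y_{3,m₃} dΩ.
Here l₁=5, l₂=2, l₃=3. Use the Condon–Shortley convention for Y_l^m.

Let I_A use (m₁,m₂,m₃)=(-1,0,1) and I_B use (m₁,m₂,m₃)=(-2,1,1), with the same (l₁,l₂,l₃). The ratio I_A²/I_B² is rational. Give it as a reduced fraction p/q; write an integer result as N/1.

l's match ⇒ only the (l;m) 3-j factors differ between A and B.
A: triangle coeff Δ(5,2,3) = 1/2310; Σ_t [2,2]: t=2:+1/192 = 1/192; (3j)²=3/77 [(5 2 3; -1 0 1)], sign=+1
B: triangle coeff Δ(5,2,3) = 1/2310; Σ_t [3,3]: t=3:−1/288 = -1/288; (3j)²=1/22 [(5 2 3; -2 1 1)], sign=-1
I_A²/I_B² = (3/77)/(1/22) = 6/7

6/7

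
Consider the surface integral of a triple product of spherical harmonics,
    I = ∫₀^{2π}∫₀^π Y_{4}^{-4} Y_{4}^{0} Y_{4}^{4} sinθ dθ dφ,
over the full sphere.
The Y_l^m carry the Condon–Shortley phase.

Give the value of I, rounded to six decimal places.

m-sum 0 ✓  L=12 even ✓  0≤4≤8 ✓
Π(2lᵢ+1) = 9×9×9 = 729
triangle coeff Δ(4,4,4) = 1/450450
Σ_t [0,4]: t=0:+1/13824 t=1:−1/216 t=2:+1/64 t=3:−1/216 t=4:+1/13824 = 5/768
(3j)²=18/1001 [(4 4 4; 0 0 0)], sign=+1
Σ_t [4,4]: t=4:+1/13824 = 1/13824
(3j)²=14/1287 [(4 4 4; -4 0 4)], sign=+1
⇒ 4πI² = 2916/20449
I = (+1)√(2916/20449/(4π)) = 0.10652531

0.106525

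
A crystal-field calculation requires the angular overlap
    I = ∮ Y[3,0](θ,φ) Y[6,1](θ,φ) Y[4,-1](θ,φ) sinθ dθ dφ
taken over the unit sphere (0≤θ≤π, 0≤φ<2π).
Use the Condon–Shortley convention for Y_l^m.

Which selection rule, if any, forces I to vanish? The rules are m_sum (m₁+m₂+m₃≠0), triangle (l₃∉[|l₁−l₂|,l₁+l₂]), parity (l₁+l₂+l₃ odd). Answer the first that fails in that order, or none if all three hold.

parity

m₁+m₂+m₃ = 0 + 1 − 1 = 0  ✓
triangle: |3−6|=3 ≤ l₃=4 ≤ 3+6=9  ✓
parity: l₁+l₂+l₃ = 13 is odd  ✗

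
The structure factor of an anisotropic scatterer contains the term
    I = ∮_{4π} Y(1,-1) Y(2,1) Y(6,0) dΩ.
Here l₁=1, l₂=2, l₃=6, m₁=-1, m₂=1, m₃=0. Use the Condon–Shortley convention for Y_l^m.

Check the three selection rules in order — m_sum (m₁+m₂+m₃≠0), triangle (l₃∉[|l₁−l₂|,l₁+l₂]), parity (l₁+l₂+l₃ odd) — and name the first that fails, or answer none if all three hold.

m₁+m₂+m₃ = -1 + 1 + 0 = 0  ✓
triangle: |1−2|=1 ≤ l₃=6 ≤ 1+2=3  ✗
parity: l₁+l₂+l₃ = 9 is odd

triangle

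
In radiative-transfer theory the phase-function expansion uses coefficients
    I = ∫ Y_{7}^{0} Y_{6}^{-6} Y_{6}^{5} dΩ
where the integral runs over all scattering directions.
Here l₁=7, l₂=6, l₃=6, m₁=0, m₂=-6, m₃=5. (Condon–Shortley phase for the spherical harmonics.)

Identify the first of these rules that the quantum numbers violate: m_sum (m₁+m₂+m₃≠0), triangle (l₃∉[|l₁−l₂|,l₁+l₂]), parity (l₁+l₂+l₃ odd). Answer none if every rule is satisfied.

azimuthal sum: 0 − 6 + 5 = -1  ✗
1 ≤ 6 ≤ 13 (triangle on l)
L = 7 + 6 + 6 = 19 (odd)

m_sum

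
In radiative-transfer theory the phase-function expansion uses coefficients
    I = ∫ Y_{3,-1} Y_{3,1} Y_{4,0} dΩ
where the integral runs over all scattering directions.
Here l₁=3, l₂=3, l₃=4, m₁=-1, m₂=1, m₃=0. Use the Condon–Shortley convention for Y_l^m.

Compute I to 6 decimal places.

-0.025645

m-sum 0 ✓  L=10 even ✓  0≤4≤6 ✓
Π(2lᵢ+1) = 7×7×9 = 441
triangle coeff Δ(3,3,4) = 1/34650
Σ_t [0,2]: t=0:+1/72 t=1:−1/16 t=2:+1/72 = -5/144
(3j)²=2/77 [(3 3 4; 0 0 0)], sign=-1
Σ_t [0,2]: t=0:+1/1152 t=1:−1/36 t=2:+1/32 = 5/1152
(3j)²=1/1386 [(3 3 4; -1 1 0)], sign=+1
⇒ 4πI² = 1/121
I = (-1)√(1/121/(4π)) = -0.02564498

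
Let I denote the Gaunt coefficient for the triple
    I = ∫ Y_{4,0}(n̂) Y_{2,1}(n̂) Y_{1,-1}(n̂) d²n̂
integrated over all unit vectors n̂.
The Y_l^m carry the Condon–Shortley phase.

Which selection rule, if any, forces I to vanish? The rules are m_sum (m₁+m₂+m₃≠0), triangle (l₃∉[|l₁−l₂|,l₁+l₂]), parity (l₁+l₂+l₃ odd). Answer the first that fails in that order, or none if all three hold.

triangle

azimuthal sum: 0 + 1 − 1 = 0  ✓
2 ≤ 1 ≤ 6 (triangle on l)  ✗
L = 4 + 2 + 1 = 7 (odd)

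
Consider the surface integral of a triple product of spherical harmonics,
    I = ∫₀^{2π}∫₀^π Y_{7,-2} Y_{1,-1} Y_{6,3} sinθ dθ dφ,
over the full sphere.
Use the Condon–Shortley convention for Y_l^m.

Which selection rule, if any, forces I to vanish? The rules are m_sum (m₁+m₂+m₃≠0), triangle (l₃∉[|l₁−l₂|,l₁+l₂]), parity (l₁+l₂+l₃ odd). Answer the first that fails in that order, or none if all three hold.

none

Σmᵢ = 0  ✓
l₃∈[|l₁−l₂|,l₁+l₂]=[6,8], have l₃=6  ✓
Σlᵢ = 14 ⇒ even  ✓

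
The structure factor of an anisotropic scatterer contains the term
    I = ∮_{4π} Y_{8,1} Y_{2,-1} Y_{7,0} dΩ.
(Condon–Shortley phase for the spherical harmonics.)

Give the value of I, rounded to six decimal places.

0.000000

l₁+l₂+l₃=17 is odd: 3j(l;000)=0 ⇒ I=0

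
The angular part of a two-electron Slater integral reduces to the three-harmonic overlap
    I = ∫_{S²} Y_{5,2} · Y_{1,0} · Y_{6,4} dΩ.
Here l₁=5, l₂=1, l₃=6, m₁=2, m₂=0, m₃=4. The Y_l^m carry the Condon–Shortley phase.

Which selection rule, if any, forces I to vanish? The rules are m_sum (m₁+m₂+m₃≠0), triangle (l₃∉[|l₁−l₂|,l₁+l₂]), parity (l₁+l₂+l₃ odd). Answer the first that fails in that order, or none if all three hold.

m_sum

Σmᵢ = 6  ✗
l₃∈[|l₁−l₂|,l₁+l₂]=[4,6], have l₃=6
Σlᵢ = 12 ⇒ even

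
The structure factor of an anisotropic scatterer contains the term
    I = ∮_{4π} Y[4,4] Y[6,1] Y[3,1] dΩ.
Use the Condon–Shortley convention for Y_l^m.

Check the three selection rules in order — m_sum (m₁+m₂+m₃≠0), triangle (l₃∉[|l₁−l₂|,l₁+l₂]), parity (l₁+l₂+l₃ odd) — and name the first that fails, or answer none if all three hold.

m_sum

Σmᵢ = 6  ✗
l₃∈[|l₁−l₂|,l₁+l₂]=[2,10], have l₃=3
Σlᵢ = 13 ⇒ odd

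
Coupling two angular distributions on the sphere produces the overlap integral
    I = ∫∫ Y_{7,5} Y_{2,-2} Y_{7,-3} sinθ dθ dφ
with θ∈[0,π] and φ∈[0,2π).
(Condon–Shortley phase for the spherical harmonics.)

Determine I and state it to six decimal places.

0.139127

m-sum 0 ✓  L=16 even ✓  5≤7≤9 ✓
Π(2lᵢ+1) = 15×5×15 = 1125
triangle coeff Δ(7,2,7) = 1/185640
Σ_t [0,2]: t=0:+1/2419200 t=1:−1/518400 t=2:+1/2419200 = -1/907200
(3j)²=56/3315 [(7 2 7; 0 0 0)], sign=+1
Σ_t [0,0]: t=0:+1/29030400 = 1/29030400
(3j)²=99/7735 [(7 2 7; 5 -2 -3)], sign=+1
⇒ 4πI² = 11880/48841
I = (+1)√(11880/48841/(4π)) = 0.13912687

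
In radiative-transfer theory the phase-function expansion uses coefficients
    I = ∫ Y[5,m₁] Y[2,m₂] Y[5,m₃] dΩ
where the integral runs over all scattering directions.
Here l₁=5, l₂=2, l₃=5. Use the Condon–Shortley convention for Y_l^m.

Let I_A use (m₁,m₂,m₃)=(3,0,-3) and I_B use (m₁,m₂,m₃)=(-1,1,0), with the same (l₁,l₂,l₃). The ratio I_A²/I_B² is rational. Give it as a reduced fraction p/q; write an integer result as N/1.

1/5

Same 5,2,5: normalisation and zero-m 3j drop out of the ratio.
A: Δ: 2! 8! 2! / 13! → 1/38610; sum: t=0:+1/5760 t=1:−1/5040 t=2:+1/161280 = -1/53760; 3j²(5 2 5; 3 0 -3) = Δ·Π!·Σ² = 1/4290  (sign -1)
B: Δ: 2! 8! 2! / 13! → 1/38610; sum: t=1:−1/1440 t=2:+1/1152 = 1/5760; 3j²(5 2 5; -1 1 0) = Δ·Π!·Σ² = 1/858  (sign -1)
I_A²/I_B² = (1/4290)/(1/858) = 1/5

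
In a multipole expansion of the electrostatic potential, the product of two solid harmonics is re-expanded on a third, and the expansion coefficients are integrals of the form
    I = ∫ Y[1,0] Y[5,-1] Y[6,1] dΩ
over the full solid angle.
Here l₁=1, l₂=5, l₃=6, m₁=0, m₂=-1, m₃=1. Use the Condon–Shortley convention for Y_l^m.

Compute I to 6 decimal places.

Checks pass: Σm=0; 12 even; l₃=6∈[4,6].
(2·1+1)(2·5+1)(2·6+1) = 429
Δ: 0! 2! 10! / 13! → 1/858
sum: t=0:+1/14400 = 1/14400
3j²(1 5 6; 0 0 0) = Δ·Π!·Σ² = 6/143  (sign +1)
sum: t=0:+1/17280 = 1/17280
3j²(1 5 6; 0 -1 1) = Δ·Π!·Σ² = 35/858  (sign -1)
combine: 4πI² = 429·6/143·35/858 = 105/143
take √, sign -1: I = -0.24172507

-0.241725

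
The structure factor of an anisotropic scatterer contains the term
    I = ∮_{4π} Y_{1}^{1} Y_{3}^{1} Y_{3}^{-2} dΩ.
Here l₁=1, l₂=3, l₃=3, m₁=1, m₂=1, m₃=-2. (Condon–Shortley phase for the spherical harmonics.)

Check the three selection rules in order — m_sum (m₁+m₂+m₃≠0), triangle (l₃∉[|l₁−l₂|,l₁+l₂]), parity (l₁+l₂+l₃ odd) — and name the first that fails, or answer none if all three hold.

m₁+m₂+m₃ = 1 + 1 − 2 = 0  ✓
triangle: |1−3|=2 ≤ l₃=3 ≤ 1+3=4  ✓
parity: l₁+l₂+l₃ = 7 is odd  ✗

parity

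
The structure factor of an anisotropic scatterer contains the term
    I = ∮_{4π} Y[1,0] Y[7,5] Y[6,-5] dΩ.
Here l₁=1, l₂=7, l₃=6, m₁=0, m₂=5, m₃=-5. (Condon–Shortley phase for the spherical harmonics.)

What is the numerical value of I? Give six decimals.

-0.171413

Rules hold: Σm=0, L=14 even, 6≤6≤8.
N = 3·15·13 = 585
Δ = 2!·0!·12!/15! = 1/1365
Racah Σ t=1..1: t=1:−1/518400 = -1/518400
⇒ 3j(1 7 6; 0 0 0)² = 7/195, sgn -1
Racah Σ t=1..1: t=1:−1/39916800 = -1/39916800
⇒ 3j(1 7 6; 0 5 -5)² = 8/455, sgn +1
4πI² = N·(3j₀)²·(3jₘ)² = 24/65
I = -1·√(0.369231/4π) = -0.17141310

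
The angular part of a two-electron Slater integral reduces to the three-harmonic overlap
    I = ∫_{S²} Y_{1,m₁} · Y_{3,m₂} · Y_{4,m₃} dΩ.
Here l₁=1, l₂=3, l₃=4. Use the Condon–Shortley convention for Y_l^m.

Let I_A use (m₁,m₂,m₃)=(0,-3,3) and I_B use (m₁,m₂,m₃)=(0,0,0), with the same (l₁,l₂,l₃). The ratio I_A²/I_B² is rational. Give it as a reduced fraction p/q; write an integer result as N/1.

7/16

l's match ⇒ only the (l;m) 3-j factors differ between A and B.
A: triangle coeff Δ(1,3,4) = 1/252; Σ_t [0,0]: t=0:+1/720 = 1/720; (3j)²=1/36 [(1 3 4; 0 -3 3)], sign=-1
B: triangle coeff Δ(1,3,4) = 1/252; Σ_t [0,0]: t=0:+1/36 = 1/36; (3j)²=4/63 [(1 3 4; 0 0 0)], sign=+1
I_A²/I_B² = (1/36)/(4/63) = 7/16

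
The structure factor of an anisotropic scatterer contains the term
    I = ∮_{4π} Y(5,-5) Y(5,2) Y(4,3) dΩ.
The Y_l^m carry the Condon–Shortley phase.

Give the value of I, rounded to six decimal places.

Rules hold: Σm=0, L=14 even, 0≤4≤10.
N = 11·11·9 = 1089
Δ = 6!·4!·4!/15! = 1/3153150
Racah Σ t=1..5: t=1:−1/69120 t=2:+1/1728 t=3:−1/576 t=4:+1/1728 t=5:−1/69120 = -7/11520
⇒ 3j(5 5 4; 0 0 0)² = 2/143, sgn -1
Racah Σ t=6..6: t=6:+1/103680 = 1/103680
⇒ 3j(5 5 4; -5 2 3)² = 7/429, sgn -1
4πI² = N·(3j₀)²·(3jₘ)² = 42/169
I = +1·√(0.248521/4π) = 0.14062948

0.140629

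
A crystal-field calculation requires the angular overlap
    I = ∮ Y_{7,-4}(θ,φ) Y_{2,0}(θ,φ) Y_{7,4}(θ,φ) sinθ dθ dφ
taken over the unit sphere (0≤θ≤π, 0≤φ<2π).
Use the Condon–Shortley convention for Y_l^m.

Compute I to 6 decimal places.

m-sum 0 ✓  L=16 even ✓  5≤7≤9 ✓
Π(2lᵢ+1) = 15×5×15 = 1125
triangle coeff Δ(7,2,7) = 1/185640
Σ_t [0,2]: t=0:+1/2419200 t=1:−1/518400 t=2:+1/2419200 = -1/907200
(3j)²=56/3315 [(7 2 7; 0 0 0)], sign=+1
Σ_t [0,2]: t=0:+1/159667200 t=1:−1/7257600 t=2:+1/8709120 = -1/59875200
(3j)²=8/23205 [(7 2 7; -4 0 4)], sign=+1
⇒ 4πI² = 320/48841
I = (+1)√(320/48841/(4π)) = 0.02283378

0.022834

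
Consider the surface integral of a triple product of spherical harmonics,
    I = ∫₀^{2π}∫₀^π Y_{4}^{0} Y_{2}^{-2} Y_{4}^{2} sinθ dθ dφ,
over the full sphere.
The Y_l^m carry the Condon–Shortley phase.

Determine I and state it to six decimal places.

Rules hold: Σm=0, L=10 even, 2≤4≤6.
N = 9·5·9 = 405
Δ = 2!·6!·2!/11! = 1/13860
Racah Σ t=0..2: t=0:+1/192 t=1:−1/36 t=2:+1/192 = -5/288
⇒ 3j(4 2 4; 0 0 0)² = 20/693, sgn -1
Racah Σ t=0..0: t=0:+1/192 = 1/192
⇒ 3j(4 2 4; 0 -2 2)² = 3/77, sgn +1
4πI² = N·(3j₀)²·(3jₘ)² = 2700/5929
I = -1·√(0.455389/4π) = -0.19036462

-0.190365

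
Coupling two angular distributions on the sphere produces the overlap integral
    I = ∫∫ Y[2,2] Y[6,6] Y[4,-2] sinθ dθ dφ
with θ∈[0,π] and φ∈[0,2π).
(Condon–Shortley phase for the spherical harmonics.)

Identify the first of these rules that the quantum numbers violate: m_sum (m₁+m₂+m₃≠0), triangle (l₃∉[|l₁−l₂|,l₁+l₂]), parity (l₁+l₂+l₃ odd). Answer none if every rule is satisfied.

m_sum

azimuthal sum: 2 + 6 − 2 = 6  ✗
4 ≤ 4 ≤ 8 (triangle on l)
L = 2 + 6 + 4 = 12 (even)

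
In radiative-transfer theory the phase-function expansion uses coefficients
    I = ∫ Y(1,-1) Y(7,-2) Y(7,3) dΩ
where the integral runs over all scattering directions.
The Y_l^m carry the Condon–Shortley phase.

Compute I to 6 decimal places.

0.000000

l₁+l₂+l₃=15 is odd: 3j(l;000)=0 ⇒ I=0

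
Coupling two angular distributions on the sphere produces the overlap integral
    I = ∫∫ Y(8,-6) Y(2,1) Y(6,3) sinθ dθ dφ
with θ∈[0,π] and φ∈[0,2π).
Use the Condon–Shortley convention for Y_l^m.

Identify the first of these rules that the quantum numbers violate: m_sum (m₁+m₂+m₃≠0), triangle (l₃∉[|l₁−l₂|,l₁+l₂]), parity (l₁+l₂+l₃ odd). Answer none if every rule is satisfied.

m_sum

azimuthal sum: -6 + 1 + 3 = -2  ✗
6 ≤ 6 ≤ 10 (triangle on l)
L = 8 + 2 + 6 = 16 (even)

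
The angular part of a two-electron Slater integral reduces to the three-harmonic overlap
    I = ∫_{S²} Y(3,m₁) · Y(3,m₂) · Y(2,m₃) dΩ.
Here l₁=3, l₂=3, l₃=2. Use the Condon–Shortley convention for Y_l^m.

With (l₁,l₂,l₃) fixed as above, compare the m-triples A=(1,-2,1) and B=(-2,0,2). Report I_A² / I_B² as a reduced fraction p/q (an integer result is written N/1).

3/4

Shared (l₁,l₂,l₃)=(3,3,2): N and (l;000)² cancel in I_A²/I_B².
A: Δ = 4!·2!·2!/9! = 1/3780; Racah Σ t=0..1: t=0:+1/48 t=1:−1/12 = -1/16; ⇒ 3j(3 3 2; 1 -2 1)² = 1/28, sgn +1
B: Δ = 4!·2!·2!/9! = 1/3780; Racah Σ t=3..3: t=3:−1/24 = -1/24; ⇒ 3j(3 3 2; -2 0 2)² = 1/21, sgn -1
I_A²/I_B² = (1/28)/(1/21) = 3/4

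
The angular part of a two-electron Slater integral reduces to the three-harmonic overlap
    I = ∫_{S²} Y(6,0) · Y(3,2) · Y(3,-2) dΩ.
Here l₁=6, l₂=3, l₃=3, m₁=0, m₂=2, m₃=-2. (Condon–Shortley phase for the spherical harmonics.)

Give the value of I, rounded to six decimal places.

0.071126

Checks pass: Σm=0; 12 even; l₃=3∈[3,9].
(2·6+1)(2·3+1)(2·3+1) = 637
Δ: 6! 6! 0! / 13! → 1/12012
sum: t=3:−1/1296 = -1/1296
3j²(6 3 3; 0 0 0) = Δ·Π!·Σ² = 100/3003  (sign +1)
sum: t=5:−1/14400 = -1/14400
3j²(6 3 3; 0 2 -2) = Δ·Π!·Σ² = 3/1001  (sign +1)
combine: 4πI² = 637·100/3003·3/1001 = 100/1573
take √, sign +1: I = 0.07112638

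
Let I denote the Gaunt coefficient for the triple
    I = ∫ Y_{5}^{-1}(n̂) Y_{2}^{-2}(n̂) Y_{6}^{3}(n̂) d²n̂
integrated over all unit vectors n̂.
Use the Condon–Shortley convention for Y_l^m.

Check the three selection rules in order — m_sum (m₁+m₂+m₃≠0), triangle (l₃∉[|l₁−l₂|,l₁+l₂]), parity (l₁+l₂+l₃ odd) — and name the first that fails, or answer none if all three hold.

parity

azimuthal sum: -1 − 2 + 3 = 0  ✓
3 ≤ 6 ≤ 7 (triangle on l)  ✓
L = 5 + 2 + 6 = 13 (odd)  ✗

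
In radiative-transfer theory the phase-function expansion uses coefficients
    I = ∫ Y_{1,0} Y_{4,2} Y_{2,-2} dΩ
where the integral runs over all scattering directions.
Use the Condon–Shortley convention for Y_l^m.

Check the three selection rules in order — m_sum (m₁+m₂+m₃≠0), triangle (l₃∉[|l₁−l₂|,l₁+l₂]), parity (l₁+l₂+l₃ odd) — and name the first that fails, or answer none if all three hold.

m₁+m₂+m₃ = 0 + 2 − 2 = 0  ✓
triangle: |1−4|=3 ≤ l₃=2 ≤ 1+4=5  ✗
parity: l₁+l₂+l₃ = 7 is odd

triangle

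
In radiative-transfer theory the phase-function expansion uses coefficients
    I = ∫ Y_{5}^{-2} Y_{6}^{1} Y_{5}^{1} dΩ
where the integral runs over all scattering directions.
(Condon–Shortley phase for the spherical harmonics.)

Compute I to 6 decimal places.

0.120248

m-sum 0 ✓  L=16 even ✓  1≤5≤11 ✓
Π(2lᵢ+1) = 11×13×11 = 1573
triangle coeff Δ(5,6,5) = 1/28588560
Σ_t [1,5]: t=1:−1/345600 t=2:+1/13824 t=3:−1/5184 t=4:+1/13824 t=5:−1/345600 = -7/129600
(3j)²=80/7293 [(5 6 5; 0 0 0)], sign=+1
Σ_t [3,6]: t=3:−1/41472 t=4:+1/10368 t=5:−1/23040 t=6:+1/518400 = 1/32400
(3j)²=128/12155 [(5 6 5; -2 1 1)], sign=+1
⇒ 4πI² = 2048/11271
I = (+1)√(2048/11271/(4π)) = 0.12024827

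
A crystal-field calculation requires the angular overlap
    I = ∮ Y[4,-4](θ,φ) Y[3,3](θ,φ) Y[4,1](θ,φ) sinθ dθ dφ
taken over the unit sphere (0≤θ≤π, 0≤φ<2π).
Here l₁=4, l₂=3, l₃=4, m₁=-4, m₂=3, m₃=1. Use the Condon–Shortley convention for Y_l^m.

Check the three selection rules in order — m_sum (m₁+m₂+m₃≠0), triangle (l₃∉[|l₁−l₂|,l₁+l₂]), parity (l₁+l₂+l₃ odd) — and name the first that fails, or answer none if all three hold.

Σmᵢ = 0  ✓
l₃∈[|l₁−l₂|,l₁+l₂]=[1,7], have l₃=4  ✓
Σlᵢ = 11 ⇒ odd  ✗

parity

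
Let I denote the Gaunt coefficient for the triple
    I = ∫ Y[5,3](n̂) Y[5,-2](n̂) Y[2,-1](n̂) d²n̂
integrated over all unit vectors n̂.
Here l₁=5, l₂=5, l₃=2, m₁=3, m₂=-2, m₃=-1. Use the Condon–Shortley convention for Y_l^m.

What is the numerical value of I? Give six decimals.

Checks pass: Σm=0; 12 even; l₃=2∈[0,10].
(2·5+1)(2·5+1)(2·2+1) = 605
Δ: 8! 2! 2! / 13! → 1/38610
sum: t=3:−1/2880 t=4:+1/576 t=5:−1/2880 = 1/960
3j²(5 5 2; 0 0 0) = Δ·Π!·Σ² = 10/429  (sign +1)
sum: t=1:−1/10080 t=2:+1/2880 = 1/4032
3j²(5 5 2; 3 -2 -1) = Δ·Π!·Σ² = 10/429  (sign -1)
combine: 4πI² = 605·10/429·10/429 = 500/1521
take √, sign -1: I = -0.16173926

-0.161739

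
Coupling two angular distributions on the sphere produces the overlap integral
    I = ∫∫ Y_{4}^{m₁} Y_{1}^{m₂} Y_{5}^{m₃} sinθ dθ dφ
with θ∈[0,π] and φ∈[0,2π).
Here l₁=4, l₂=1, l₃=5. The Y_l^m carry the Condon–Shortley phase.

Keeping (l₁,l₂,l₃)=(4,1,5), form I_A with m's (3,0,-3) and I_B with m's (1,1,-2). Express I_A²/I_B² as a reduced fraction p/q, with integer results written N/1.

l's match ⇒ only the (l;m) 3-j factors differ between A and B.
A: triangle coeff Δ(4,1,5) = 1/495; Σ_t [0,0]: t=0:+1/5040 = 1/5040; (3j)²=16/495 [(4 1 5; 3 0 -3)], sign=+1
B: triangle coeff Δ(4,1,5) = 1/495; Σ_t [0,0]: t=0:+1/1440 = 1/1440; (3j)²=7/165 [(4 1 5; 1 1 -2)], sign=-1
I_A²/I_B² = (16/495)/(7/165) = 16/21

16/21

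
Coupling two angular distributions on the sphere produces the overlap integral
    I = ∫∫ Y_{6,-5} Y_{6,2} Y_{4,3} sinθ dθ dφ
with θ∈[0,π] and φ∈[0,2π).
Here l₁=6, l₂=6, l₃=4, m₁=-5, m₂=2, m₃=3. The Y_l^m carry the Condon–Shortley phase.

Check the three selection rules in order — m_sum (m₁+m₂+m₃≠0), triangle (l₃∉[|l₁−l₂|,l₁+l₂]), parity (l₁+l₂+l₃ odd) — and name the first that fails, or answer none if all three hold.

m₁+m₂+m₃ = -5 + 2 + 3 = 0  ✓
triangle: |6−6|=0 ≤ l₃=4 ≤ 6+6=12  ✓
parity: l₁+l₂+l₃ = 16 is even  ✓

none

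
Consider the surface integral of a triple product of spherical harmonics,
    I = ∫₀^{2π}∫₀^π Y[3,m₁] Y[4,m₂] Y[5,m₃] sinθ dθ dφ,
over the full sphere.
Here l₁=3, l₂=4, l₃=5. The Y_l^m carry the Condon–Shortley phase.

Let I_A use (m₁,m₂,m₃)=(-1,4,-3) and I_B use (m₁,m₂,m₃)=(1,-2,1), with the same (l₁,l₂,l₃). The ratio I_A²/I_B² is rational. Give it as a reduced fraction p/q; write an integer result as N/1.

Same 3,4,5: normalisation and zero-m 3j drop out of the ratio.
A: Δ: 2! 4! 6! / 13! → 1/180180; sum: t=2:+1/5760 = 1/5760; 3j²(3 4 5; -1 4 -3) = Δ·Π!·Σ² = 56/2145  (sign +1)
B: Δ: 2! 4! 6! / 13! → 1/180180; sum: t=0:+1/384 t=1:−1/720 t=2:+1/34560 = 43/34560; 3j²(3 4 5; 1 -2 1) = Δ·Π!·Σ² = 1849/180180  (sign +1)
I_A²/I_B² = (56/2145)/(1849/180180) = 4704/1849

4704/1849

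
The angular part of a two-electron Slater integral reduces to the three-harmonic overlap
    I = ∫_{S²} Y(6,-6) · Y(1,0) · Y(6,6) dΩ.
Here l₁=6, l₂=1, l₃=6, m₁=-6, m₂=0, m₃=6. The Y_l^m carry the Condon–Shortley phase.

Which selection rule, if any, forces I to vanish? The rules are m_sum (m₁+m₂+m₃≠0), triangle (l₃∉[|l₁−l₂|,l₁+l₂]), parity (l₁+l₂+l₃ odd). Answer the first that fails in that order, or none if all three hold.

parity

m₁+m₂+m₃ = -6 + 0 + 6 = 0  ✓
triangle: |6−1|=5 ≤ l₃=6 ≤ 6+1=7  ✓
parity: l₁+l₂+l₃ = 13 is odd  ✗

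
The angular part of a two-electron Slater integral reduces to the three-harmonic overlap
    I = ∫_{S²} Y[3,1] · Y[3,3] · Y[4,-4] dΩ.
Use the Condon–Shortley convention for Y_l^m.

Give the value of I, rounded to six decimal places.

Rules hold: Σm=0, L=10 even, 0≤4≤6.
N = 7·7·9 = 441
Δ = 2!·4!·4!/11! = 1/34650
Racah Σ t=0..2: t=0:+1/72 t=1:−1/16 t=2:+1/72 = -5/144
⇒ 3j(3 3 4; 0 0 0)² = 2/77, sgn -1
Racah Σ t=2..2: t=2:+1/1152 = 1/1152
⇒ 3j(3 3 4; 1 3 -4)² = 1/33, sgn +1
4πI² = N·(3j₀)²·(3jₘ)² = 42/121
I = -1·√(0.347107/4π) = -0.16619847

-0.166198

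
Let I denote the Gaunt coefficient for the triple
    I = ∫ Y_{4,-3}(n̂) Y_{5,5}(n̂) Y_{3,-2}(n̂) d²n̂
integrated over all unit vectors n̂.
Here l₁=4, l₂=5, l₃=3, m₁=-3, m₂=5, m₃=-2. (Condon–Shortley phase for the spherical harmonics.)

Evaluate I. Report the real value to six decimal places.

m-sum 0 ✓  L=12 even ✓  1≤3≤9 ✓
Π(2lᵢ+1) = 9×11×7 = 693
triangle coeff Δ(4,5,3) = 1/180180
Σ_t [2,4]: t=2:+1/576 t=3:−1/144 t=4:+1/576 = -1/288
(3j)²=20/1001 [(4 5 3; 0 0 0)], sign=+1
Σ_t [6,6]: t=6:+1/17280 = 1/17280
(3j)²=35/858 [(4 5 3; -3 5 -2)], sign=-1
⇒ 4πI² = 1050/1859
I = (-1)√(1050/1859/(4π)) = -0.21200691

-0.212007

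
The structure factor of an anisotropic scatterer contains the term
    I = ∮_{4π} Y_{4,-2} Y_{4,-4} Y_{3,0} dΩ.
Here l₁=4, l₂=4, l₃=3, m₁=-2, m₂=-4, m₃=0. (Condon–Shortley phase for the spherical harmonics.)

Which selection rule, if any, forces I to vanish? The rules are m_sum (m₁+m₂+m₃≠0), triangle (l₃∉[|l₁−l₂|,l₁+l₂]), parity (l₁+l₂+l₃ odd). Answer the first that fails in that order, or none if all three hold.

Σmᵢ = -6  ✗
l₃∈[|l₁−l₂|,l₁+l₂]=[0,8], have l₃=3
Σlᵢ = 11 ⇒ odd

m_sum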